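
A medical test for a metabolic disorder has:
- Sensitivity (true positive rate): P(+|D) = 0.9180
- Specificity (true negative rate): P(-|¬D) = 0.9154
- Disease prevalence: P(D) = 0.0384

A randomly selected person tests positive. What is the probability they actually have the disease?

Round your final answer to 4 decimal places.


Let D = has disease, + = positive test

Given:
- P(D) = 0.0384 (prevalence)
- P(+|D) = 0.9180 (sensitivity)
- P(-|¬D) = 0.9154 (specificity)
- P(+|¬D) = 0.0846 (false positive rate = 1 - specificity)

Step 1: Find P(+)
P(+) = P(+|D)P(D) + P(+|¬D)P(¬D)
     = 0.9180 × 0.0384 + 0.0846 × 0.9616
     = 0.03525120 + 0.08135136
     = 0.11660256

Step 2: Apply Bayes' theorem for P(D|+)
P(D|+) = P(+|D)P(D) / P(+)
       = 0.03525120 / 0.11660256
       = 0.3023


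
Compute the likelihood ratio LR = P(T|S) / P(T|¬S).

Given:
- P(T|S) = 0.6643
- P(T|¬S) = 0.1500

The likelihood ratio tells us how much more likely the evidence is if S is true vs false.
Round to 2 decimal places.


Likelihood Ratio (LR) = P(T|S) / P(T|¬S)

LR = 0.6643 / 0.1500
   = 4.43

The evidence is 4.43 times more likely if S is true than if S is false.
Because LR exceeds 1, T is evidence for S.


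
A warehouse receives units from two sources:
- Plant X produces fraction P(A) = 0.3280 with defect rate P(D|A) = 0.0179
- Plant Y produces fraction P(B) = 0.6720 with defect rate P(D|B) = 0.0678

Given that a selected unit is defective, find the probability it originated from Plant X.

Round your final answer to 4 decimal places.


Let A = from Plant X, D = defective

Given:
- P(A) = 0.3280, P(B) = 0.6720
- P(D|A) = 0.0179, P(D|B) = 0.0678

Step 1: Find P(D)
P(D) = P(D|A)P(A) + P(D|B)P(B)
     = 0.0179 × 0.3280 + 0.0678 × 0.6720
     = 0.00587120 + 0.04556160
     = 0.05143280

Step 2: Apply Bayes' theorem
P(A|D) = P(D|A)P(A) / P(D)
       = 0.00587120 / 0.05143280
       = 0.1142


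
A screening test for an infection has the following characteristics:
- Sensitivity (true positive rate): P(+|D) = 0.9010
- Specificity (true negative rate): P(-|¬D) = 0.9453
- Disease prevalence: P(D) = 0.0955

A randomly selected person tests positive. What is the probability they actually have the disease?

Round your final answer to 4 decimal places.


Let D = has disease, + = positive test

Given:
- P(D) = 0.0955 (prevalence)
- P(+|D) = 0.9010 (sensitivity)
- P(-|¬D) = 0.9453 (specificity)
- P(+|¬D) = 0.0547 (false positive rate = 1 - specificity)

Step 1: Find P(+)
P(+) = P(+|D)P(D) + P(+|¬D)P(¬D)
     = 0.9010 × 0.0955 + 0.0547 × 0.9045
     = 0.08604550 + 0.04947615
     = 0.13552165

Step 2: Apply Bayes' theorem for P(D|+)
P(D|+) = P(+|D)P(D) / P(+)
       = 0.08604550 / 0.13552165
       = 0.6349


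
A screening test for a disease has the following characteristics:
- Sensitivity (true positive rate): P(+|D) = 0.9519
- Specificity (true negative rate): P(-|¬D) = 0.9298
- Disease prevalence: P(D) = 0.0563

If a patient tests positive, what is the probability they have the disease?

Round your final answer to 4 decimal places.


Let D = has disease, + = positive test

Given:
- P(D) = 0.0563 (prevalence)
- P(+|D) = 0.9519 (sensitivity)
- P(-|¬D) = 0.9298 (specificity)
- P(+|¬D) = 0.0702 (false positive rate = 1 - specificity)

Step 1: Find P(+)
P(+) = P(+|D)P(D) + P(+|¬D)P(¬D)
     = 0.9519 × 0.0563 + 0.0702 × 0.9437
     = 0.05359197 + 0.06624774
     = 0.11983971

Step 2: Apply Bayes' theorem for P(D|+)
P(D|+) = P(+|D)P(D) / P(+)
       = 0.05359197 / 0.11983971
       = 0.4472


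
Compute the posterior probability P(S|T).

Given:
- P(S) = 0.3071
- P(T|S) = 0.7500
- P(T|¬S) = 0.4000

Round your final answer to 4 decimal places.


Bayes' theorem: P(S|T) = P(T|S) × P(S) / P(T)

Step 1: Calculate P(T) using law of total probability
P(T) = P(T|S)P(S) + P(T|¬S)P(¬S)
     = 0.7500 × 0.3071 + 0.4000 × 0.6929
     = 0.23032500 + 0.27716000
     = 0.50748500

Step 2: Apply Bayes' theorem
P(S|T) = P(T|S) × P(S) / P(T)
       = 0.23032500 / 0.50748500
       = 0.4539


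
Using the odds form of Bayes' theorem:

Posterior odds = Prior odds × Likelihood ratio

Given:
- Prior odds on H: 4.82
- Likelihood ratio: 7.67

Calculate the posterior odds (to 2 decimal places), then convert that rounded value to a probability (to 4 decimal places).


Step 1: Calculate posterior odds
Posterior odds = Prior odds × LR
               = 4.82 × 7.67
               = 36.97

Step 2: Convert to probability
P(H|E) = Posterior odds / (1 + Posterior odds)
       = 36.97 / (1 + 36.97)
       = 36.97 / 37.97
       = 0.9737

The evidence increased P(H) from 0.8282 to 0.9737.


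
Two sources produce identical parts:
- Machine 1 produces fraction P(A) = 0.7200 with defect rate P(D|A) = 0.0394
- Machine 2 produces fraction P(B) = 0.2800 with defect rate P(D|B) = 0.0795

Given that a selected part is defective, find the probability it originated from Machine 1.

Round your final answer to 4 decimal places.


Let A = from Machine 1, D = defective

Given:
- P(A) = 0.7200, P(B) = 0.2800
- P(D|A) = 0.0394, P(D|B) = 0.0795

Step 1: Find P(D)
P(D) = P(D|A)P(A) + P(D|B)P(B)
     = 0.0394 × 0.7200 + 0.0795 × 0.2800
     = 0.02836800 + 0.02226000
     = 0.05062800

Step 2: Apply Bayes' theorem
P(A|D) = P(D|A)P(A) / P(D)
       = 0.02836800 / 0.05062800
       = 0.5603


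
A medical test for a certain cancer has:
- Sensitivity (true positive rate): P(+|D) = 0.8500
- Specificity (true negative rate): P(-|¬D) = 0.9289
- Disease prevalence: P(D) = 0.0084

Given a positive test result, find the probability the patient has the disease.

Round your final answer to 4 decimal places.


Let D = has disease, + = positive test

Given:
- P(D) = 0.0084 (prevalence)
- P(+|D) = 0.8500 (sensitivity)
- P(-|¬D) = 0.9289 (specificity)
- P(+|¬D) = 0.0711 (false positive rate = 1 - specificity)

Step 1: Find P(+)
P(+) = P(+|D)P(D) + P(+|¬D)P(¬D)
     = 0.8500 × 0.0084 + 0.0711 × 0.9916
     = 0.00714000 + 0.07050276
     = 0.07764276

Step 2: Apply Bayes' theorem for P(D|+)
P(D|+) = P(+|D)P(D) / P(+)
       = 0.00714000 / 0.07764276
       = 0.0920


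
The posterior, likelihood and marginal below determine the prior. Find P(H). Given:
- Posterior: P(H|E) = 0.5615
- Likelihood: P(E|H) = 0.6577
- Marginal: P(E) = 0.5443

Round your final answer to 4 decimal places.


From Bayes' theorem: P(H|E) = P(E|H) × P(H) / P(E)

Rearranging for P(H):
P(H) = P(H|E) × P(E) / P(E|H)
     = 0.5615 × 0.5443 / 0.6577
     = 0.30562445 / 0.6577
     = 0.4647


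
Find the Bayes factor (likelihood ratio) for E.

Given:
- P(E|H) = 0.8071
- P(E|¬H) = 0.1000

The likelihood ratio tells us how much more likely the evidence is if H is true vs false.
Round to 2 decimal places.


Likelihood Ratio (LR) = P(E|H) / P(E|¬H)

LR = 0.8071 / 0.1000
   = 8.07

The evidence is 8.07 times more likely if H is true than if H is false.
Since LR > 1, the evidence supports H over ¬H.


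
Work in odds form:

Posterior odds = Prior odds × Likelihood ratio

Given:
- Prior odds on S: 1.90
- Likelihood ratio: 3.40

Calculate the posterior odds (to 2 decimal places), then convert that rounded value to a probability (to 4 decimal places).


Step 1: Calculate posterior odds
Posterior odds = Prior odds × LR
               = 1.90 × 3.40
               = 6.46

Step 2: Convert to probability
P(S|E) = Posterior odds / (1 + Posterior odds)
       = 6.46 / (1 + 6.46)
       = 6.46 / 7.46
       = 0.8660

The evidence increased P(S) from 0.6552 to 0.8660.


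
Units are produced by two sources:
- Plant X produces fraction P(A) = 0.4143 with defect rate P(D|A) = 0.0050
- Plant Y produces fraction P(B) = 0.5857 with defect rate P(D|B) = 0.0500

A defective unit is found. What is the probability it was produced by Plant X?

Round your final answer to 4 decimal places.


Let A = from Plant X, D = defective

Given:
- P(A) = 0.4143, P(B) = 0.5857
- P(D|A) = 0.0050, P(D|B) = 0.0500

Step 1: Find P(D)
P(D) = P(D|A)P(A) + P(D|B)P(B)
     = 0.0050 × 0.4143 + 0.0500 × 0.5857
     = 0.00207150 + 0.02928500
     = 0.03135650

Step 2: Apply Bayes' theorem
P(A|D) = P(D|A)P(A) / P(D)
       = 0.00207150 / 0.03135650
       = 0.0661


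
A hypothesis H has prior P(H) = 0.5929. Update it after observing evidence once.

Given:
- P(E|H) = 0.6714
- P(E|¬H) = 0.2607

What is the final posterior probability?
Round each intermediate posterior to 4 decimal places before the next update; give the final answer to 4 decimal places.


Sequential Bayesian updating:

Initial prior: P(H) = 0.5929

Update 1:
  P(E) = 0.6714 × 0.5929 + 0.2607 × 0.4071 = 0.39807306 + 0.10613097 = 0.50420403
  P(H|E) = 0.39807306 / 0.50420403 = 0.7895

Final posterior: 0.7895


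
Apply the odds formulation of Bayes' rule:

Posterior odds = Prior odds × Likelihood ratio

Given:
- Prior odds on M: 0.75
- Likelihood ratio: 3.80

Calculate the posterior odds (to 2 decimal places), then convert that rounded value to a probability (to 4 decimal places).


Step 1: Calculate posterior odds
Posterior odds = Prior odds × LR
               = 0.75 × 3.80
               = 2.85

Step 2: Convert to probability
P(M|E) = Posterior odds / (1 + Posterior odds)
       = 2.85 / (1 + 2.85)
       = 2.85 / 3.85
       = 0.7403

The evidence increased P(M) from 0.4286 to 0.7403.


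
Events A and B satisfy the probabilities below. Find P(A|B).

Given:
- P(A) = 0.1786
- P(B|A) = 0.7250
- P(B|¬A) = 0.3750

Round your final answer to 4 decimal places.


Bayes' theorem: P(A|B) = P(B|A) × P(A) / P(B)

Step 1: Calculate P(B) using law of total probability
P(B) = P(B|A)P(A) + P(B|¬A)P(¬A)
     = 0.7250 × 0.1786 + 0.3750 × 0.8214
     = 0.12948500 + 0.30802500
     = 0.43751000

Step 2: Apply Bayes' theorem
P(A|B) = P(B|A) × P(A) / P(B)
       = 0.12948500 / 0.43751000
       = 0.2960


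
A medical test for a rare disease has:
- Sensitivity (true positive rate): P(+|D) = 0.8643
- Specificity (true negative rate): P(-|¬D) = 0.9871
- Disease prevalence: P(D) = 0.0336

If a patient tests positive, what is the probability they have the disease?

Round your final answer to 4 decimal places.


Let D = has disease, + = positive test

Given:
- P(D) = 0.0336 (prevalence)
- P(+|D) = 0.8643 (sensitivity)
- P(-|¬D) = 0.9871 (specificity)
- P(+|¬D) = 0.0129 (false positive rate = 1 - specificity)

Step 1: Find P(+)
P(+) = P(+|D)P(D) + P(+|¬D)P(¬D)
     = 0.8643 × 0.0336 + 0.0129 × 0.9664
     = 0.02904048 + 0.01246656
     = 0.04150704

Step 2: Apply Bayes' theorem for P(D|+)
P(D|+) = P(+|D)P(D) / P(+)
       = 0.02904048 / 0.04150704
       = 0.6997


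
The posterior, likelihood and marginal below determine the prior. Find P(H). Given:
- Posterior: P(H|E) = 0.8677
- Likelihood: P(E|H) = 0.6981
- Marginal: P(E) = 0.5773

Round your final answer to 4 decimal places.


From Bayes' theorem: P(H|E) = P(E|H) × P(H) / P(E)

Rearranging for P(H):
P(H) = P(H|E) × P(E) / P(E|H)
     = 0.8677 × 0.5773 / 0.6981
     = 0.50092321 / 0.6981
     = 0.7176


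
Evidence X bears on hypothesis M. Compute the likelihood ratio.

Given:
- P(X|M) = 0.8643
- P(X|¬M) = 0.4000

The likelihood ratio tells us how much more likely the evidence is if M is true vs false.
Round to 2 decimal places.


Likelihood Ratio (LR) = P(X|M) / P(X|¬M)

LR = 0.8643 / 0.4000
   = 2.16

The evidence is 2.16 times more likely if M is true than if M is false.
Since LR > 1, the evidence supports M over ¬M.


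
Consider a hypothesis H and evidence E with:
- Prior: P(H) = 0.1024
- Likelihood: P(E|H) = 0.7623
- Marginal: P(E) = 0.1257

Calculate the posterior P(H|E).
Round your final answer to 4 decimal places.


Using Bayes' theorem:

P(H|E) = P(E|H) × P(H) / P(E)
       = 0.7623 × 0.1024 / 0.1257
       = 0.07805952 / 0.1257
       = 0.6210

The evidence strengthens our belief in H.
Prior: 0.1024 → Posterior: 0.6210


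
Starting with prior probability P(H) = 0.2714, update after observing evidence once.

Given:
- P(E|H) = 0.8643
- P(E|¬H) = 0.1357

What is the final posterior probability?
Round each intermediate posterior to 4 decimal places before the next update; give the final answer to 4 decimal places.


Sequential Bayesian updating:

Initial prior: P(H) = 0.2714

Update 1:
  P(E) = 0.8643 × 0.2714 + 0.1357 × 0.7286 = 0.23457102 + 0.09887102 = 0.33344204
  P(H|E) = 0.23457102 / 0.33344204 = 0.7035

Final posterior: 0.7035


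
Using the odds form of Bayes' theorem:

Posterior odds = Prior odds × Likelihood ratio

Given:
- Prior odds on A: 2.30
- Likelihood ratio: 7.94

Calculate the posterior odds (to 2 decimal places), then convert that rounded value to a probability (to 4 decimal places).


Step 1: Calculate posterior odds
Posterior odds = Prior odds × LR
               = 2.30 × 7.94
               = 18.26

Step 2: Convert to probability
P(A|E) = Posterior odds / (1 + Posterior odds)
       = 18.26 / (1 + 18.26)
       = 18.26 / 19.26
       = 0.9481

The evidence increased P(A) from 0.6970 to 0.9481.


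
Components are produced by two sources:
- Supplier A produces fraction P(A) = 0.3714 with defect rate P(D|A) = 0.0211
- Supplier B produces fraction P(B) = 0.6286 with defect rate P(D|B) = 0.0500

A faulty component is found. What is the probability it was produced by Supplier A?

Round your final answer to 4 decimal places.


Let A = from Supplier A, D = faulty

Given:
- P(A) = 0.3714, P(B) = 0.6286
- P(D|A) = 0.0211, P(D|B) = 0.0500

Step 1: Find P(D)
P(D) = P(D|A)P(A) + P(D|B)P(B)
     = 0.0211 × 0.3714 + 0.0500 × 0.6286
     = 0.00783654 + 0.03143000
     = 0.03926654

Step 2: Apply Bayes' theorem
P(A|D) = P(D|A)P(A) / P(D)
       = 0.00783654 / 0.03926654
       = 0.1996


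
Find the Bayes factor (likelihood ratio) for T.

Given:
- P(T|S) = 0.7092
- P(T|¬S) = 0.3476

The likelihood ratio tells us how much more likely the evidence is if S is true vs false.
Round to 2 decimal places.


Likelihood Ratio (LR) = P(T|S) / P(T|¬S)

LR = 0.7092 / 0.3476
   = 2.04

The evidence is 2.04 times more likely if S is true than if S is false.
Because LR exceeds 1, T is evidence for S.


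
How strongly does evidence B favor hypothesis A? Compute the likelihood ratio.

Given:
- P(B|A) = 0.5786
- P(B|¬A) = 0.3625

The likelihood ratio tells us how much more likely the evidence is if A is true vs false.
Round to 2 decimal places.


Likelihood Ratio (LR) = P(B|A) / P(B|¬A)

LR = 0.5786 / 0.3625
   = 1.60

The evidence is 1.60 times more likely if A is true than if A is false.
LR > 1, so observing B raises the odds in favor of A.


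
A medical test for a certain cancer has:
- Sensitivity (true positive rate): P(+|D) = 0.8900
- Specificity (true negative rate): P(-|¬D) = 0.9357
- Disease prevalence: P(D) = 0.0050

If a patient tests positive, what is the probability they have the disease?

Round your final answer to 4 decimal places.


Let D = has disease, + = positive test

Given:
- P(D) = 0.0050 (prevalence)
- P(+|D) = 0.8900 (sensitivity)
- P(-|¬D) = 0.9357 (specificity)
- P(+|¬D) = 0.0643 (false positive rate = 1 - specificity)

Step 1: Find P(+)
P(+) = P(+|D)P(D) + P(+|¬D)P(¬D)
     = 0.8900 × 0.0050 + 0.0643 × 0.9950
     = 0.00445000 + 0.06397850
     = 0.06842850

Step 2: Apply Bayes' theorem for P(D|+)
P(D|+) = P(+|D)P(D) / P(+)
       = 0.00445000 / 0.06842850
       = 0.0650


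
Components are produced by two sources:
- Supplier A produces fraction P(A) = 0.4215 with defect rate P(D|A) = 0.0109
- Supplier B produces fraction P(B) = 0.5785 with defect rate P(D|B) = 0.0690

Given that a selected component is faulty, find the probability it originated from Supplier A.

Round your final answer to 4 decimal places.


Let A = from Supplier A, D = faulty

Given:
- P(A) = 0.4215, P(B) = 0.5785
- P(D|A) = 0.0109, P(D|B) = 0.0690

Step 1: Find P(D)
P(D) = P(D|A)P(A) + P(D|B)P(B)
     = 0.0109 × 0.4215 + 0.0690 × 0.5785
     = 0.00459435 + 0.03991650
     = 0.04451085

Step 2: Apply Bayes' theorem
P(A|D) = P(D|A)P(A) / P(D)
       = 0.00459435 / 0.04451085
       = 0.1032


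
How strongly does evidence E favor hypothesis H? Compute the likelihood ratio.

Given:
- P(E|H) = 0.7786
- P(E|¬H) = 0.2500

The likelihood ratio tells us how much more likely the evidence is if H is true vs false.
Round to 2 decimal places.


Likelihood Ratio (LR) = P(E|H) / P(E|¬H)

LR = 0.7786 / 0.2500
   = 3.11

The evidence is 3.11 times more likely if H is true than if H is false.
Since LR > 1, the evidence supports H over ¬H.


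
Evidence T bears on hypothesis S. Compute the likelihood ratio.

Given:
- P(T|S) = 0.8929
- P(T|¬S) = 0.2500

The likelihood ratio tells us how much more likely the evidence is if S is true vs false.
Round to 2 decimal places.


Likelihood Ratio (LR) = P(T|S) / P(T|¬S)

LR = 0.8929 / 0.2500
   = 3.57

The evidence is 3.57 times more likely if S is true than if S is false.
Since LR > 1, the evidence supports S over ¬S.


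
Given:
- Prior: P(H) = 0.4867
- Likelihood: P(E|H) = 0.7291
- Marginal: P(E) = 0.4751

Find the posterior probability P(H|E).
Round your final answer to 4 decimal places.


Using Bayes' theorem:

P(H|E) = P(E|H) × P(H) / P(E)
       = 0.7291 × 0.4867 / 0.4751
       = 0.35485297 / 0.4751
       = 0.7469

The evidence strengthens our belief in H.
Prior: 0.4867 → Posterior: 0.7469


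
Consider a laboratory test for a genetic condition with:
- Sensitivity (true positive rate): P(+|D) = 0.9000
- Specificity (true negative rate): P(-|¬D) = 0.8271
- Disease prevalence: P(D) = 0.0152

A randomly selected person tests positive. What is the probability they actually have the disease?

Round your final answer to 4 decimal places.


Let D = has disease, + = positive test

Given:
- P(D) = 0.0152 (prevalence)
- P(+|D) = 0.9000 (sensitivity)
- P(-|¬D) = 0.8271 (specificity)
- P(+|¬D) = 0.1729 (false positive rate = 1 - specificity)

Step 1: Find P(+)
P(+) = P(+|D)P(D) + P(+|¬D)P(¬D)
     = 0.9000 × 0.0152 + 0.1729 × 0.9848
     = 0.01368000 + 0.17027192
     = 0.18395192

Step 2: Apply Bayes' theorem for P(D|+)
P(D|+) = P(+|D)P(D) / P(+)
       = 0.01368000 / 0.18395192
       = 0.0744


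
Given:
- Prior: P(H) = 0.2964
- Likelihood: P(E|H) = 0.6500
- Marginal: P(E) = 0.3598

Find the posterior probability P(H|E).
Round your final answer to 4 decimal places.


Using Bayes' theorem:

P(H|E) = P(E|H) × P(H) / P(E)
       = 0.6500 × 0.2964 / 0.3598
       = 0.19266000 / 0.3598
       = 0.5355

The evidence strengthens our belief in H.
Prior: 0.2964 → Posterior: 0.5355


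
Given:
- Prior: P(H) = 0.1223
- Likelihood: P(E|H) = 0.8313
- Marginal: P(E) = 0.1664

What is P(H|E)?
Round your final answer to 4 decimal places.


Using Bayes' theorem:

P(H|E) = P(E|H) × P(H) / P(E)
       = 0.8313 × 0.1223 / 0.1664
       = 0.10166799 / 0.1664
       = 0.6110

The evidence strengthens our belief in H.
Prior: 0.1223 → Posterior: 0.6110


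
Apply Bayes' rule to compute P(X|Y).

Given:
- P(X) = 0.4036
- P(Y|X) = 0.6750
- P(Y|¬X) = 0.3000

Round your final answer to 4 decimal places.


Bayes' theorem: P(X|Y) = P(Y|X) × P(X) / P(Y)

Step 1: Calculate P(Y) using law of total probability
P(Y) = P(Y|X)P(X) + P(Y|¬X)P(¬X)
     = 0.6750 × 0.4036 + 0.3000 × 0.5964
     = 0.27243000 + 0.17892000
     = 0.45135000

Step 2: Apply Bayes' theorem
P(X|Y) = P(Y|X) × P(X) / P(Y)
       = 0.27243000 / 0.45135000
       = 0.6036


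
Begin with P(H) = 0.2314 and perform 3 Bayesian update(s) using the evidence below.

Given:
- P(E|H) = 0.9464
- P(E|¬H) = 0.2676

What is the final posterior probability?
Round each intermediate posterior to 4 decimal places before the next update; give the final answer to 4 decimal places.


Sequential Bayesian updating:

Initial prior: P(H) = 0.2314

Update 1:
  P(E) = 0.9464 × 0.2314 + 0.2676 × 0.7686 = 0.21899696 + 0.20567736 = 0.42467432
  P(H|E) = 0.21899696 / 0.42467432 = 0.5157

Update 2:
  P(E) = 0.9464 × 0.5157 + 0.2676 × 0.4843 = 0.48805848 + 0.12959868 = 0.61765716
  P(H|E) = 0.48805848 / 0.61765716 = 0.7902

Update 3:
  P(E) = 0.9464 × 0.7902 + 0.2676 × 0.2098 = 0.74784528 + 0.05614248 = 0.80398776
  P(H|E) = 0.74784528 / 0.80398776 = 0.9302

Final posterior: 0.9302


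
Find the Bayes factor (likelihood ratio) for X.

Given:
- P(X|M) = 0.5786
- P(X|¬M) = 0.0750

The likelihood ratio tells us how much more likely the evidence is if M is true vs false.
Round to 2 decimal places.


Likelihood Ratio (LR) = P(X|M) / P(X|¬M)

LR = 0.5786 / 0.0750
   = 7.71

The evidence is 7.71 times more likely if M is true than if M is false.
Because LR exceeds 1, X is evidence for M.


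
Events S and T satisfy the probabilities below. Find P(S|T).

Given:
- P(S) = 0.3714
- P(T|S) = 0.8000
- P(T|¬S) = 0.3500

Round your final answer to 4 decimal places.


Bayes' theorem: P(S|T) = P(T|S) × P(S) / P(T)

Step 1: Calculate P(T) using law of total probability
P(T) = P(T|S)P(S) + P(T|¬S)P(¬S)
     = 0.8000 × 0.3714 + 0.3500 × 0.6286
     = 0.29712000 + 0.22001000
     = 0.51713000

Step 2: Apply Bayes' theorem
P(S|T) = P(T|S) × P(S) / P(T)
       = 0.29712000 / 0.51713000
       = 0.5746


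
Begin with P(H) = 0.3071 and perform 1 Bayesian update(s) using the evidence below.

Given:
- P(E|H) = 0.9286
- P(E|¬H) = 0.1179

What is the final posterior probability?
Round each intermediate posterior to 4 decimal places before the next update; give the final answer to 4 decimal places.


Sequential Bayesian updating:

Initial prior: P(H) = 0.3071

Update 1:
  P(E) = 0.9286 × 0.3071 + 0.1179 × 0.6929 = 0.28517306 + 0.08169291 = 0.36686597
  P(H|E) = 0.28517306 / 0.36686597 = 0.7773

Final posterior: 0.7773


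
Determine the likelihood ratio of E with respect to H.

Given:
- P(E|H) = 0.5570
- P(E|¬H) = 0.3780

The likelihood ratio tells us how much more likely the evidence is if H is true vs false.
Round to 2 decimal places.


Likelihood Ratio (LR) = P(E|H) / P(E|¬H)

LR = 0.5570 / 0.3780
   = 1.47

The evidence is 1.47 times more likely if H is true than if H is false.
Since LR > 1, the evidence supports H over ¬H.


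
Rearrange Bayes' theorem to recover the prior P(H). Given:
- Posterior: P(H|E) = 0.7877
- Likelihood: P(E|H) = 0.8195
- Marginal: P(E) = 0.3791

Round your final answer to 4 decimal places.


From Bayes' theorem: P(H|E) = P(E|H) × P(H) / P(E)

Rearranging for P(H):
P(H) = P(H|E) × P(E) / P(E|H)
     = 0.7877 × 0.3791 / 0.8195
     = 0.29861707 / 0.8195
     = 0.3644


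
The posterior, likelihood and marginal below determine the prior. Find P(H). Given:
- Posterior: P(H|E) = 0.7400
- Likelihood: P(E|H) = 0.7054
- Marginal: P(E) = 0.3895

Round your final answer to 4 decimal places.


From Bayes' theorem: P(H|E) = P(E|H) × P(H) / P(E)

Rearranging for P(H):
P(H) = P(H|E) × P(E) / P(E|H)
     = 0.7400 × 0.3895 / 0.7054
     = 0.28823000 / 0.7054
     = 0.4086


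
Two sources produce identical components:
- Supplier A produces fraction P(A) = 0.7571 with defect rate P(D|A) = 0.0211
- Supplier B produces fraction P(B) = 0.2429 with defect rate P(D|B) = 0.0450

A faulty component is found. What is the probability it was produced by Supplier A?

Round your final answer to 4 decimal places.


Let A = from Supplier A, D = faulty

Given:
- P(A) = 0.7571, P(B) = 0.2429
- P(D|A) = 0.0211, P(D|B) = 0.0450

Step 1: Find P(D)
P(D) = P(D|A)P(A) + P(D|B)P(B)
     = 0.0211 × 0.7571 + 0.0450 × 0.2429
     = 0.01597481 + 0.01093050
     = 0.02690531

Step 2: Apply Bayes' theorem
P(A|D) = P(D|A)P(A) / P(D)
       = 0.01597481 / 0.02690531
       = 0.5937


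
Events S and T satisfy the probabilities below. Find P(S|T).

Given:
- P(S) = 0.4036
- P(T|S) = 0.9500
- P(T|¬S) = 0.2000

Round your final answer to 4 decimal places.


Bayes' theorem: P(S|T) = P(T|S) × P(S) / P(T)

Step 1: Calculate P(T) using law of total probability
P(T) = P(T|S)P(S) + P(T|¬S)P(¬S)
     = 0.9500 × 0.4036 + 0.2000 × 0.5964
     = 0.38342000 + 0.11928000
     = 0.50270000

Step 2: Apply Bayes' theorem
P(S|T) = P(T|S) × P(S) / P(T)
       = 0.38342000 / 0.50270000
       = 0.7627


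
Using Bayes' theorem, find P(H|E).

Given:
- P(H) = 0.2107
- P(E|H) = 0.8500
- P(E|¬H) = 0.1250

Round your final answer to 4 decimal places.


Bayes' theorem: P(H|E) = P(E|H) × P(H) / P(E)

Step 1: Calculate P(E) using law of total probability
P(E) = P(E|H)P(H) + P(E|¬H)P(¬H)
     = 0.8500 × 0.2107 + 0.1250 × 0.7893
     = 0.17909500 + 0.09866250
     = 0.27775750

Step 2: Apply Bayes' theorem
P(H|E) = P(E|H) × P(H) / P(E)
       = 0.17909500 / 0.27775750
       = 0.6448


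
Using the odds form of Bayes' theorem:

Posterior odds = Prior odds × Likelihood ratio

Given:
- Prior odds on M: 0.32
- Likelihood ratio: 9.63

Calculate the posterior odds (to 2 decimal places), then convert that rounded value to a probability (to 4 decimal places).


Step 1: Calculate posterior odds
Posterior odds = Prior odds × LR
               = 0.32 × 9.63
               = 3.08

Step 2: Convert to probability
P(M|E) = Posterior odds / (1 + Posterior odds)
       = 3.08 / (1 + 3.08)
       = 3.08 / 4.08
       = 0.7549

The evidence increased P(M) from 0.2424 to 0.7549.


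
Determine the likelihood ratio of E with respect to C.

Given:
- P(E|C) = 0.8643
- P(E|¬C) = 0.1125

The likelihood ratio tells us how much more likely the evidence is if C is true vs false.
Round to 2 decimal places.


Likelihood Ratio (LR) = P(E|C) / P(E|¬C)

LR = 0.8643 / 0.1125
   = 7.68

The evidence is 7.68 times more likely if C is true than if C is false.
Because LR exceeds 1, E is evidence for C.


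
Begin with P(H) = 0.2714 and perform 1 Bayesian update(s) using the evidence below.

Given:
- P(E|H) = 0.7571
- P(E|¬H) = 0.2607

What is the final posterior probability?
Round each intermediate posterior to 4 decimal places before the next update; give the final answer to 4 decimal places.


Sequential Bayesian updating:

Initial prior: P(H) = 0.2714

Update 1:
  P(E) = 0.7571 × 0.2714 + 0.2607 × 0.7286 = 0.20547694 + 0.18994602 = 0.39542296
  P(H|E) = 0.20547694 / 0.39542296 = 0.5196

Final posterior: 0.5196


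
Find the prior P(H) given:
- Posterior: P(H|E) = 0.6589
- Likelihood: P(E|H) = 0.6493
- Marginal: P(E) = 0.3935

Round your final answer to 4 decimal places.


From Bayes' theorem: P(H|E) = P(E|H) × P(H) / P(E)

Rearranging for P(H):
P(H) = P(H|E) × P(E) / P(E|H)
     = 0.6589 × 0.3935 / 0.6493
     = 0.25927715 / 0.6493
     = 0.3993


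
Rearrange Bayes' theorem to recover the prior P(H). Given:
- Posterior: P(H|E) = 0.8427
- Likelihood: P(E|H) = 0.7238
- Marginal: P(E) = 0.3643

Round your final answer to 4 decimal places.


From Bayes' theorem: P(H|E) = P(E|H) × P(H) / P(E)

Rearranging for P(H):
P(H) = P(H|E) × P(E) / P(E|H)
     = 0.8427 × 0.3643 / 0.7238
     = 0.30699561 / 0.7238
     = 0.4241


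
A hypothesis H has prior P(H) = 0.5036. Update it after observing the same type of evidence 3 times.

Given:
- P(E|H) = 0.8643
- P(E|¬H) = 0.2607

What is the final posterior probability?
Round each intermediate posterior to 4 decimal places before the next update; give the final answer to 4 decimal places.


Sequential Bayesian updating:

Initial prior: P(H) = 0.5036

Update 1:
  P(E) = 0.8643 × 0.5036 + 0.2607 × 0.4964 = 0.43526148 + 0.12941148 = 0.56467296
  P(H|E) = 0.43526148 / 0.56467296 = 0.7708

Update 2:
  P(E) = 0.8643 × 0.7708 + 0.2607 × 0.2292 = 0.66620244 + 0.05975244 = 0.72595488
  P(H|E) = 0.66620244 / 0.72595488 = 0.9177

Update 3:
  P(E) = 0.8643 × 0.9177 + 0.2607 × 0.0823 = 0.79316811 + 0.02145561 = 0.81462372
  P(H|E) = 0.79316811 / 0.81462372 = 0.9737

Final posterior: 0.9737


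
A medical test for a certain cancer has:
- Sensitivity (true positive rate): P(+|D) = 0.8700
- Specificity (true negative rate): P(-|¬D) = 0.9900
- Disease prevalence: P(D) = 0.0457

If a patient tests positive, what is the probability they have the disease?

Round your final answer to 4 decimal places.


Let D = has disease, + = positive test

Given:
- P(D) = 0.0457 (prevalence)
- P(+|D) = 0.8700 (sensitivity)
- P(-|¬D) = 0.9900 (specificity)
- P(+|¬D) = 0.0100 (false positive rate = 1 - specificity)

Step 1: Find P(+)
P(+) = P(+|D)P(D) + P(+|¬D)P(¬D)
     = 0.8700 × 0.0457 + 0.0100 × 0.9543
     = 0.03975900 + 0.00954300
     = 0.04930200

Step 2: Apply Bayes' theorem for P(D|+)
P(D|+) = P(+|D)P(D) / P(+)
       = 0.03975900 / 0.04930200
       = 0.8064


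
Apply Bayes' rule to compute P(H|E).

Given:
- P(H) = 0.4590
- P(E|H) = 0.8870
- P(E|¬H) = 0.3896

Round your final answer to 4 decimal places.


Bayes' theorem: P(H|E) = P(E|H) × P(H) / P(E)

Step 1: Calculate P(E) using law of total probability
P(E) = P(E|H)P(H) + P(E|¬H)P(¬H)
     = 0.8870 × 0.4590 + 0.3896 × 0.5410
     = 0.40713300 + 0.21077360
     = 0.61790660

Step 2: Apply Bayes' theorem
P(H|E) = P(E|H) × P(H) / P(E)
       = 0.40713300 / 0.61790660
       = 0.6589


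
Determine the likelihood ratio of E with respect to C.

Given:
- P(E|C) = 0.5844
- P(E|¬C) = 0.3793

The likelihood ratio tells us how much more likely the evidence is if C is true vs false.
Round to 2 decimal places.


Likelihood Ratio (LR) = P(E|C) / P(E|¬C)

LR = 0.5844 / 0.3793
   = 1.54

The evidence is 1.54 times more likely if C is true than if C is false.
Since LR > 1, the evidence supports C over ¬C.


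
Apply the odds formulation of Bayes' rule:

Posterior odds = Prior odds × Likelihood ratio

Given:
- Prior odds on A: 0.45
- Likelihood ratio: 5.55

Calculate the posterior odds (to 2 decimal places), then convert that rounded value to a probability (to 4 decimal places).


Step 1: Calculate posterior odds
Posterior odds = Prior odds × LR
               = 0.45 × 5.55
               = 2.50

Step 2: Convert to probability
P(A|E) = Posterior odds / (1 + Posterior odds)
       = 2.50 / (1 + 2.50)
       = 2.50 / 3.50
       = 0.7143

The evidence increased P(A) from 0.3103 to 0.7143.


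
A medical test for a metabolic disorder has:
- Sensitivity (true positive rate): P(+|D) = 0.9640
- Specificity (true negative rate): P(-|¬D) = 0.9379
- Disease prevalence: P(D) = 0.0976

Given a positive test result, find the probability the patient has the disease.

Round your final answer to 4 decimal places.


Let D = has disease, + = positive test

Given:
- P(D) = 0.0976 (prevalence)
- P(+|D) = 0.9640 (sensitivity)
- P(-|¬D) = 0.9379 (specificity)
- P(+|¬D) = 0.0621 (false positive rate = 1 - specificity)

Step 1: Find P(+)
P(+) = P(+|D)P(D) + P(+|¬D)P(¬D)
     = 0.9640 × 0.0976 + 0.0621 × 0.9024
     = 0.09408640 + 0.05603904
     = 0.15012544

Step 2: Apply Bayes' theorem for P(D|+)
P(D|+) = P(+|D)P(D) / P(+)
       = 0.09408640 / 0.15012544
       = 0.6267


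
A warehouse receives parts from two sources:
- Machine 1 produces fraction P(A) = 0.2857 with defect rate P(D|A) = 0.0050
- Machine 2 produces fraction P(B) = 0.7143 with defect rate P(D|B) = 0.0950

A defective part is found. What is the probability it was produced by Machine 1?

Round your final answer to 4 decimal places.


Let A = from Machine 1, D = defective

Given:
- P(A) = 0.2857, P(B) = 0.7143
- P(D|A) = 0.0050, P(D|B) = 0.0950

Step 1: Find P(D)
P(D) = P(D|A)P(A) + P(D|B)P(B)
     = 0.0050 × 0.2857 + 0.0950 × 0.7143
     = 0.00142850 + 0.06785850
     = 0.06928700

Step 2: Apply Bayes' theorem
P(A|D) = P(D|A)P(A) / P(D)
       = 0.00142850 / 0.06928700
       = 0.0206


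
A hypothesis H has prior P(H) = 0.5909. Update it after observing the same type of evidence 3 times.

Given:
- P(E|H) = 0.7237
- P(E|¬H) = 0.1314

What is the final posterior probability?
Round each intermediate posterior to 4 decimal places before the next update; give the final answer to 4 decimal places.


Sequential Bayesian updating:

Initial prior: P(H) = 0.5909

Update 1:
  P(E) = 0.7237 × 0.5909 + 0.1314 × 0.4091 = 0.42763433 + 0.05375574 = 0.48139007
  P(H|E) = 0.42763433 / 0.48139007 = 0.8883

Update 2:
  P(E) = 0.7237 × 0.8883 + 0.1314 × 0.1117 = 0.64286271 + 0.01467738 = 0.65754009
  P(H|E) = 0.64286271 / 0.65754009 = 0.9777

Update 3:
  P(E) = 0.7237 × 0.9777 + 0.1314 × 0.0223 = 0.70756149 + 0.00293022 = 0.71049171
  P(H|E) = 0.70756149 / 0.71049171 = 0.9959

Final posterior: 0.9959


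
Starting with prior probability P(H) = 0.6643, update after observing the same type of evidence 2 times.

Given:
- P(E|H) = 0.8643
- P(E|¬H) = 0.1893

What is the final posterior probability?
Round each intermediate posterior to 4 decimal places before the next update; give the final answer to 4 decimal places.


Sequential Bayesian updating:

Initial prior: P(H) = 0.6643

Update 1:
  P(E) = 0.8643 × 0.6643 + 0.1893 × 0.3357 = 0.57415449 + 0.06354801 = 0.63770250
  P(H|E) = 0.57415449 / 0.63770250 = 0.9003

Update 2:
  P(E) = 0.8643 × 0.9003 + 0.1893 × 0.0997 = 0.77812929 + 0.01887321 = 0.79700250
  P(H|E) = 0.77812929 / 0.79700250 = 0.9763

Final posterior: 0.9763


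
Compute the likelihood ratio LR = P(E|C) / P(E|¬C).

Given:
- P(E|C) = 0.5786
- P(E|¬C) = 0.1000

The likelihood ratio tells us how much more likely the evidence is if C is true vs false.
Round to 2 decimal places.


Likelihood Ratio (LR) = P(E|C) / P(E|¬C)

LR = 0.5786 / 0.1000
   = 5.79

The evidence is 5.79 times more likely if C is true than if C is false.
Because LR exceeds 1, E is evidence for C.


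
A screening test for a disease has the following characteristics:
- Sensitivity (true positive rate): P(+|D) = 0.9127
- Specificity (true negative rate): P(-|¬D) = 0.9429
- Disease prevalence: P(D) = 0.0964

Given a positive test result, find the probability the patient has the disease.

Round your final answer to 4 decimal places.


Let D = has disease, + = positive test

Given:
- P(D) = 0.0964 (prevalence)
- P(+|D) = 0.9127 (sensitivity)
- P(-|¬D) = 0.9429 (specificity)
- P(+|¬D) = 0.0571 (false positive rate = 1 - specificity)

Step 1: Find P(+)
P(+) = P(+|D)P(D) + P(+|¬D)P(¬D)
     = 0.9127 × 0.0964 + 0.0571 × 0.9036
     = 0.08798428 + 0.05159556
     = 0.13957984

Step 2: Apply Bayes' theorem for P(D|+)
P(D|+) = P(+|D)P(D) / P(+)
       = 0.08798428 / 0.13957984
       = 0.6304


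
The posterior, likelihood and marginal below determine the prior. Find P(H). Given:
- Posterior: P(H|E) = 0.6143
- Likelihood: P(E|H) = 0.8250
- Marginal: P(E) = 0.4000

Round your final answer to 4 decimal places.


From Bayes' theorem: P(H|E) = P(E|H) × P(H) / P(E)

Rearranging for P(H):
P(H) = P(H|E) × P(E) / P(E|H)
     = 0.6143 × 0.4000 / 0.8250
     = 0.24572000 / 0.8250
     = 0.2978


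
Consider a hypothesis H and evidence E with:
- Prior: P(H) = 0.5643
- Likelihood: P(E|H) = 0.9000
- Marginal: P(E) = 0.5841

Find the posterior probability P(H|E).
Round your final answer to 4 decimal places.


Using Bayes' theorem:

P(H|E) = P(E|H) × P(H) / P(E)
       = 0.9000 × 0.5643 / 0.5841
       = 0.50787000 / 0.5841
       = 0.8695

The evidence strengthens our belief in H.
Prior: 0.5643 → Posterior: 0.8695


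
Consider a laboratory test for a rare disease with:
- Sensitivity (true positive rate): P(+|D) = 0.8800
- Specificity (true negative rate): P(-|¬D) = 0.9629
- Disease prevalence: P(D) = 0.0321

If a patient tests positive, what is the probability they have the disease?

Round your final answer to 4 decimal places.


Let D = has disease, + = positive test

Given:
- P(D) = 0.0321 (prevalence)
- P(+|D) = 0.8800 (sensitivity)
- P(-|¬D) = 0.9629 (specificity)
- P(+|¬D) = 0.0371 (false positive rate = 1 - specificity)

Step 1: Find P(+)
P(+) = P(+|D)P(D) + P(+|¬D)P(¬D)
     = 0.8800 × 0.0321 + 0.0371 × 0.9679
     = 0.02824800 + 0.03590909
     = 0.06415709

Step 2: Apply Bayes' theorem for P(D|+)
P(D|+) = P(+|D)P(D) / P(+)
       = 0.02824800 / 0.06415709
       = 0.4403


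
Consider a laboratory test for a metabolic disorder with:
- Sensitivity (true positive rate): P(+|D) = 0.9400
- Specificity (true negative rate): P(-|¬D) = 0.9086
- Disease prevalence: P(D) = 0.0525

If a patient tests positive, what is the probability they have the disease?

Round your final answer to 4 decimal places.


Let D = has disease, + = positive test

Given:
- P(D) = 0.0525 (prevalence)
- P(+|D) = 0.9400 (sensitivity)
- P(-|¬D) = 0.9086 (specificity)
- P(+|¬D) = 0.0914 (false positive rate = 1 - specificity)

Step 1: Find P(+)
P(+) = P(+|D)P(D) + P(+|¬D)P(¬D)
     = 0.9400 × 0.0525 + 0.0914 × 0.9475
     = 0.04935000 + 0.08660150
     = 0.13595150

Step 2: Apply Bayes' theorem for P(D|+)
P(D|+) = P(+|D)P(D) / P(+)
       = 0.04935000 / 0.13595150
       = 0.3630


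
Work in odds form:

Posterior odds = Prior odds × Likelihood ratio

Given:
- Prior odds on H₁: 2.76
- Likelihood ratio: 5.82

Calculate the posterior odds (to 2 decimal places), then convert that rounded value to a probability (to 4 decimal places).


Step 1: Calculate posterior odds
Posterior odds = Prior odds × LR
               = 2.76 × 5.82
               = 16.06

Step 2: Convert to probability
P(H₁|E) = Posterior odds / (1 + Posterior odds)
       = 16.06 / (1 + 16.06)
       = 16.06 / 17.06
       = 0.9414

The evidence increased P(H₁) from 0.7340 to 0.9414.


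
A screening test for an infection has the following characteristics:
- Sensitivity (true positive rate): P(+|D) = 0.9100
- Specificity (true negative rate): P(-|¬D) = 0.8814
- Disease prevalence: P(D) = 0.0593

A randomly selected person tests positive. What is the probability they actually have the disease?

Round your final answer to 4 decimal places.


Let D = has disease, + = positive test

Given:
- P(D) = 0.0593 (prevalence)
- P(+|D) = 0.9100 (sensitivity)
- P(-|¬D) = 0.8814 (specificity)
- P(+|¬D) = 0.1186 (false positive rate = 1 - specificity)

Step 1: Find P(+)
P(+) = P(+|D)P(D) + P(+|¬D)P(¬D)
     = 0.9100 × 0.0593 + 0.1186 × 0.9407
     = 0.05396300 + 0.11156702
     = 0.16553002

Step 2: Apply Bayes' theorem for P(D|+)
P(D|+) = P(+|D)P(D) / P(+)
       = 0.05396300 / 0.16553002
       = 0.3260


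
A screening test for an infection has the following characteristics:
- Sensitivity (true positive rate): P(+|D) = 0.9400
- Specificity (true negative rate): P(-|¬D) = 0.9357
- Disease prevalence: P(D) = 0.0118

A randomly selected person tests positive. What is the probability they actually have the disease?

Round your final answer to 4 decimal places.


Let D = has disease, + = positive test

Given:
- P(D) = 0.0118 (prevalence)
- P(+|D) = 0.9400 (sensitivity)
- P(-|¬D) = 0.9357 (specificity)
- P(+|¬D) = 0.0643 (false positive rate = 1 - specificity)

Step 1: Find P(+)
P(+) = P(+|D)P(D) + P(+|¬D)P(¬D)
     = 0.9400 × 0.0118 + 0.0643 × 0.9882
     = 0.01109200 + 0.06354126
     = 0.07463326

Step 2: Apply Bayes' theorem for P(D|+)
P(D|+) = P(+|D)P(D) / P(+)
       = 0.01109200 / 0.07463326
       = 0.1486


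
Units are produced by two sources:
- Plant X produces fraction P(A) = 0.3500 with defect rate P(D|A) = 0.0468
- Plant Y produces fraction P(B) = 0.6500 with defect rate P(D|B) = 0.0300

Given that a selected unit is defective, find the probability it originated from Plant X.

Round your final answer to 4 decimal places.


Let A = from Plant X, D = defective

Given:
- P(A) = 0.3500, P(B) = 0.6500
- P(D|A) = 0.0468, P(D|B) = 0.0300

Step 1: Find P(D)
P(D) = P(D|A)P(A) + P(D|B)P(B)
     = 0.0468 × 0.3500 + 0.0300 × 0.6500
     = 0.01638000 + 0.01950000
     = 0.03588000

Step 2: Apply Bayes' theorem
P(A|D) = P(D|A)P(A) / P(D)
       = 0.01638000 / 0.03588000
       = 0.4565


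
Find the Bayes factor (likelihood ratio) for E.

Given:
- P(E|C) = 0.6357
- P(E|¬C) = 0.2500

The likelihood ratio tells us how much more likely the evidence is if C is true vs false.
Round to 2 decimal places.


Likelihood Ratio (LR) = P(E|C) / P(E|¬C)

LR = 0.6357 / 0.2500
   = 2.54

The evidence is 2.54 times more likely if C is true than if C is false.
Because LR exceeds 1, E is evidence for C.


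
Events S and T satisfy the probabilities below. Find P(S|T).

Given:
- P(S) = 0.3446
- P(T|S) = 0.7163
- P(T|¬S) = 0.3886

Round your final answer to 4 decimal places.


Bayes' theorem: P(S|T) = P(T|S) × P(S) / P(T)

Step 1: Calculate P(T) using law of total probability
P(T) = P(T|S)P(S) + P(T|¬S)P(¬S)
     = 0.7163 × 0.3446 + 0.3886 × 0.6554
     = 0.24683698 + 0.25468844
     = 0.50152542

Step 2: Apply Bayes' theorem
P(S|T) = P(T|S) × P(S) / P(T)
       = 0.24683698 / 0.50152542
       = 0.4922
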